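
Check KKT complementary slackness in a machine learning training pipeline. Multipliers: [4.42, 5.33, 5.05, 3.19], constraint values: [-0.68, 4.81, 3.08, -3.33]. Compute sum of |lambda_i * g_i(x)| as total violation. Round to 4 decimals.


KKT complementary slackness check:
lambda_1 * g_1 = 4.42 * -0.68 = -3.0056
lambda_2 * g_2 = 5.33 * 4.81 = 25.6373
lambda_3 * g_3 = 5.05 * 3.08 = 15.554
lambda_4 * g_4 = 3.19 * -3.33 = -10.6227
Total violation = 3.0056 + 25.6373 + 15.554 + 10.6227 = 54.8196


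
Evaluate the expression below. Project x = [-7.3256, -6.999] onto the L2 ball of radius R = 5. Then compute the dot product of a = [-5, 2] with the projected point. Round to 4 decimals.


Step 1: Compute ||x|| (intermediates to 6 decimals).
||x|| = sqrt((-7.3256)^2 + (-6.999)^2) = 10.131654
Step 2: Project.
Since ||x|| > R, scale = R/||x|| = 5/10.131654 = 0.493503, proj(x) = scale * x
proj(x) = [-3.615206, -3.454027]
Step 3: Dot product.
a^T * proj(x) = -5*(-3.615206) + 2*(-3.454027) = 11.168


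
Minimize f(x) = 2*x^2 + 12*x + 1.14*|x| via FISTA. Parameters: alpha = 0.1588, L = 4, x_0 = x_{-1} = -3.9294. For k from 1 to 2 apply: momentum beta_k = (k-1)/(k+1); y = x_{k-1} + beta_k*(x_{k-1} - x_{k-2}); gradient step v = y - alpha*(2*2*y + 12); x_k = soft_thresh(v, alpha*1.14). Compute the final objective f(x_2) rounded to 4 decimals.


FISTA on f(x) = 2*x^2 + 12*x + 1.14*|x|
L = 4, alpha = 0.1588
Iteration 1: beta = 0.0, y = -3.9294 + 0.0*(-3.9294 + 3.9294) = -3.9294
  grad(y) = -3.7176, v = y - alpha*grad = -3.339
  prox(v) = soft_thresh(-3.339, 0.181) = -3.158
Iteration 2: beta = 0.3333, y = -3.158 + 0.3333*(-3.158 + 3.9294) = -2.9009
  grad(y) = 0.3965, v = y - alpha*grad = -2.9638
  prox(v) = soft_thresh(-2.9638, 0.181) = -2.7828
f(x_2) = 2*(-2.7828)^2 + 12*(-2.7828) + 1.14*|-2.7828| = -14.7333


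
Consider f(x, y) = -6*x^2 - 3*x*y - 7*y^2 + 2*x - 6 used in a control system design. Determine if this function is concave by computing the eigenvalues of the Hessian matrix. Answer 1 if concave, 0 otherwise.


The Hessian of f(x,y) = -6*x^2 - 3*x*y - 7*y^2 + 2*x - 6 is:
H = [[-12, -3], [-3, -14]]
Trace = -12 - 14 = -26
Determinant = -12*-14 - (-3)^2 = 159
Discriminant = (-26)^2 - 4*159 = 40.0
Eigenvalues: lambda_1 = -16.1623, lambda_2 = -9.8377
The function is concave.

1


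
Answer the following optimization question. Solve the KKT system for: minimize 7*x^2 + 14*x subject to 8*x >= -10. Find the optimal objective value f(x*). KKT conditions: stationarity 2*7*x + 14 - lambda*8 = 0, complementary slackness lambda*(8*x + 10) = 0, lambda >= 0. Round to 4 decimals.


Step 1: Try lambda = 0 (constraint inactive).
Stationarity: 2*7*x + 14 = 0
x* = -14/(2*7) = -1.0
Check constraint: 8*-1.0 = -8.0 >= -10 -- satisfied.
Step 2: Compute optimal value.
f(x*) = 7*(-1.0)^2 + 14*(-1.0) = -7.0


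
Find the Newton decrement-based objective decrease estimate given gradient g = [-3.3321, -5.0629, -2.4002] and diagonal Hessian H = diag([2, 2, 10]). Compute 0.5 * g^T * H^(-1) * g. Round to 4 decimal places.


Step 1: H is diagonal, so H^(-1) * g = [-1.6661, -2.5315, -0.24].
Step 2: g^T H^(-1) g = sum_i g_i^2 / H_ii
  = (-3.3321)^2/2 + (-5.0629)^2/2 + (-2.4002)^2/10
  = 5.5514 + 12.8165 + 0.5761 = 18.944
Step 3: Objective decrease = 0.5 * g^T H^(-1) g = 9.472


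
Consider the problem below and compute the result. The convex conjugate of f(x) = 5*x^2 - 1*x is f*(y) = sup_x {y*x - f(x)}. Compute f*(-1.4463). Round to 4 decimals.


f*(y) = sup_x {y*x - a*x^2 - b*x} = sup_x {(y-b)*x - a*x^2}
FOC: (y - b) - 2a*x = 0 => x* = (y - b)/(2a)
x* = (-1.4463 + 1)/(2*5) = -0.0446
f*(-1.4463) = (y-b)^2/(4a) = (-1.4463 + 1)^2/(4*5)
= 0.1992/20 = 0.01


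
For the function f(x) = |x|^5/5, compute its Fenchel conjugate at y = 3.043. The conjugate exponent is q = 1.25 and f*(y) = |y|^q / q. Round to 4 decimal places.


The conjugate exponent q satisfies 1/p + 1/q = 1.
p = 5, so q = 5/(5 - 1) = 1.25
|y|^q = 3.043^1.25 = 4.0191
f*(3.043) = 4.0191 / 1.25 = 3.2153


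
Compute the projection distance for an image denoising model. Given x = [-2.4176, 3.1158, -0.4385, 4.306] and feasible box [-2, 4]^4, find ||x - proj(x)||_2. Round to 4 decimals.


Project each component onto [-2, 4].
clip(-2.4176) = -2.0, clip(3.1158) = 3.1158, clip(-0.4385) = -0.4385, clip(4.306) = 4.0
Projection = [-2.0, 3.1158, -0.4385, 4.0]
Squared diffs: [0.1744, 0.0, 0.0, 0.0936]
Distance = sqrt(0.268) = 0.5177


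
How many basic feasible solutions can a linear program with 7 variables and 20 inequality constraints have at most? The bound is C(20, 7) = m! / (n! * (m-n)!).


Each vertex corresponds to some choice of n active constraints out of m, so the number of vertices is at most C(m, n) = m! / (n!(m-n)!).
m = 20, n = 7
Numerator: 20 * 19 * 18 * 17 * 16 * 15 * 14
Denominator: 7! = 5040
C(20, 7) = 77520


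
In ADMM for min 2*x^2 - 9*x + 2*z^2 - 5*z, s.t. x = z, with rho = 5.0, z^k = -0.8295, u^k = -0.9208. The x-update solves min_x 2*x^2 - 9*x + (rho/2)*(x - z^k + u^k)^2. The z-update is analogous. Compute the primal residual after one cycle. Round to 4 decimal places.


ADMM iteration with rho = 5.0, z^k = -0.8295, u^k = -0.9208
Step 1: x-update.
Minimize 2*x^2 - 9*x + (5.0/2)*(x + 0.8295 - 0.9208)^2
FOC: (2*2 + 5.0)*x = 9 + 5.0*(-0.8295 + 0.9208)
x^{k+1} = 1.0507
Step 2: z-update.
Minimize 2*z^2 - 5*z + (5.0/2)*(1.0507 - z - 0.9208)^2
FOC: (2*2 + 5.0)*z = 5 + 5.0*(1.0507 - 0.9208)
z^{k+1} = 0.6277
Step 3: u-update.
u^{k+1} = -0.9208 + 1.0507 - 0.6277 = -0.4978
Step 4: Primal residual = |1.0507 - 0.6277| = 0.423


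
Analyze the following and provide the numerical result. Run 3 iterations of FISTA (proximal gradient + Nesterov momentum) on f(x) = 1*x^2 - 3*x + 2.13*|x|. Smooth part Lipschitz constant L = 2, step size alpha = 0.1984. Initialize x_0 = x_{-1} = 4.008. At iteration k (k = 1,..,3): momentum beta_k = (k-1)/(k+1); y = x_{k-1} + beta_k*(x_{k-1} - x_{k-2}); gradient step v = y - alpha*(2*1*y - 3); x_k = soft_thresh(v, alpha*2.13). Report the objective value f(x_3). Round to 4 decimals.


FISTA on f(x) = 1*x^2 - 3*x + 2.13*|x|
L = 2, alpha = 0.1984
Iteration 1: beta = 0.0, y = 4.008 + 0.0*(4.008 - 4.008) = 4.008
  grad(y) = 5.016, v = y - alpha*grad = 3.0128
  prox(v) = soft_thresh(3.0128, 0.4226) = 2.5902
Iteration 2: beta = 0.3333, y = 2.5902 + 0.3333*(2.5902 - 4.008) = 2.1176
  grad(y) = 1.2353, v = y - alpha*grad = 1.8726
  prox(v) = soft_thresh(1.8726, 0.4226) = 1.45
Iteration 3: beta = 0.5, y = 1.45 + 0.5*(1.45 - 2.5902) = 0.8798
  grad(y) = -1.2403, v = y - alpha*grad = 1.1259
  prox(v) = soft_thresh(1.1259, 0.4226) = 0.7033
f(x_3) = 1*0.7033^2 - 3*0.7033 + 2.13*|0.7033| = -0.1172


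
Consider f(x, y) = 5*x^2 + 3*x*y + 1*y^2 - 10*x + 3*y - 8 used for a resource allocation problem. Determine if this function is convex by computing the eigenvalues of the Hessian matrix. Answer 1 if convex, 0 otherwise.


The Hessian of f(x,y) = 5*x^2 + 3*x*y + 1*y^2 - 10*x + 3*y - 8 is:
H = [[10, 3], [3, 2]]
Trace = 10 + 2 = 12
Determinant = 10*2 - (3)^2 = 11
Discriminant = (12)^2 - 4*11 = 100.0
Eigenvalues: lambda_1 = 1.0, lambda_2 = 11.0
The function is convex.

1


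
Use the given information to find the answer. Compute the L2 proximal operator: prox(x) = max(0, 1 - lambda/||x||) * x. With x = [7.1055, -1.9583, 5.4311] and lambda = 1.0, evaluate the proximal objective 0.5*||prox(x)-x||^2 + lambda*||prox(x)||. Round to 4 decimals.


Step 1: Compute ||x||.
||x|| = 9.1553
Step 2: Compute scaling factor.
scale = max(0, 1 - 1.0/9.1553) = 0.8908
Step 3: prox(x) = [6.3294, -1.7444, 4.8379]
||prox(x)|| = 8.1553
Step 4: Proximal objective.
0.5*||prox-x||^2 = 0.5
lambda*||prox|| = 8.1553
Total = 8.6553


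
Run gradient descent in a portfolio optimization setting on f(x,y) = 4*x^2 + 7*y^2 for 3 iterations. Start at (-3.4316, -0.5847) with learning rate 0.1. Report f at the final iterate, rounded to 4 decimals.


Gradient descent on f(x,y) = 4*x^2 + 7*y^2.
Starting point: (-3.4316, -0.5847), alpha = 0.1
Step 1: grad_x = 2*4*-3.4316 = -27.4528, grad_y = 2*7*-0.5847 = -8.1858
  x_1 = -3.4316 - 0.1*-27.4528 = -0.6863
  y_1 = -0.5847 - 0.1*-8.1858 = 0.2339
Step 2: grad_x = 2*4*-0.6863 = -5.4906, grad_y = 2*7*0.2339 = 3.2743
  x_2 = -0.6863 - 0.1*-5.4906 = -0.1373
  y_2 = 0.2339 - 0.1*3.2743 = -0.0936
Step 3: grad_x = 2*4*-0.1373 = -1.0981, grad_y = 2*7*-0.0936 = -1.3097
  x_3 = -0.1373 - 0.1*-1.0981 = -0.0275
  y_3 = -0.0936 - 0.1*-1.3097 = 0.0374
f(-0.0275, 0.0374) = 4*(-0.0275)^2 + 7*0.0374^2 = 0.0128


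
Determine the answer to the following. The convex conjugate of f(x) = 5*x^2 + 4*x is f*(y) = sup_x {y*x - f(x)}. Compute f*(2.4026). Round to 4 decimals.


f*(y) = sup_x {y*x - a*x^2 - b*x} = sup_x {(y-b)*x - a*x^2}
FOC: (y - b) - 2a*x = 0 => x* = (y - b)/(2a)
x* = (2.4026 - 4)/(2*5) = -0.1597
f*(2.4026) = (y-b)^2/(4a) = (2.4026 - 4)^2/(4*5)
= 2.5517/20 = 0.1276


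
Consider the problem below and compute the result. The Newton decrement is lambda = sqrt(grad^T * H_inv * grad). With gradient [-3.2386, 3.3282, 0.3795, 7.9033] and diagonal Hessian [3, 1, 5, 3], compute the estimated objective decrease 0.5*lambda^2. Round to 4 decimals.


Step 1: H is diagonal, so H^(-1) * g = [-1.0795, 3.3282, 0.0759, 2.6344].
Step 2: g^T H^(-1) g = sum_i g_i^2 / H_ii
  = (-3.2386)^2/3 + (3.3282)^2/1 + (0.3795)^2/5 + (7.9033)^2/3
  = 3.4962 + 11.0769 + 0.0288 + 20.8207 = 35.4226
Step 3: Objective decrease = 0.5 * g^T H^(-1) g = 17.7113


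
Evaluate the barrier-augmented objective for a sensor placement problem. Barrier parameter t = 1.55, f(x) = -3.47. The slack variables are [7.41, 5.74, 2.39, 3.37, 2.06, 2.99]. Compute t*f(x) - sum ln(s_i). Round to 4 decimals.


Step 1: Compute log-barrier.
ln values: [2.0028, 1.7475, 0.8713, 1.2149, 0.7227, 1.0953]
phi = -(2.0028 + 1.7475 + 0.8713 + 1.2149 + 0.7227 + 1.0953) = -7.6545
Step 2: Compute augmented objective.
t*f(x) = 1.55*-3.47 = -5.3785
Total = -5.3785 - 7.6545 = -13.033


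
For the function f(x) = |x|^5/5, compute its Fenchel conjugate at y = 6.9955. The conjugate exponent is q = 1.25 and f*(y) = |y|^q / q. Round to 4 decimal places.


The conjugate exponent q satisfies 1/p + 1/q = 1.
p = 5, so q = 5/(5 - 1) = 1.25
|y|^q = 6.9955^1.25 = 11.3769
f*(6.9955) = 11.3769 / 1.25 = 9.1015


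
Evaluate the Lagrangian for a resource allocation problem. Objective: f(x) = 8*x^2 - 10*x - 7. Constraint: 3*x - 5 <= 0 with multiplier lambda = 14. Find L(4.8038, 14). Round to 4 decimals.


Step 1: Evaluate f(x).
f(4.8038) = 8*4.8038^2 - 10*4.8038 - 7 = 129.574
Step 2: Evaluate g(x).
g(4.8038) = 3*4.8038 - 5 = 9.4114
Step 3: Compute Lagrangian.
L = 129.574 + 14*9.4114 = 261.3336


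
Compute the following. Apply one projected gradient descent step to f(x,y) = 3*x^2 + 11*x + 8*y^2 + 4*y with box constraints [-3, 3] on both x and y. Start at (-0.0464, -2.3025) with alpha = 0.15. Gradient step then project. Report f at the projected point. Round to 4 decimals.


Step 1: Compute gradient at (-0.0464, -2.3025).
grad_x = 2*3*-0.0464 + 11 = 10.7216
grad_y = 2*8*-2.3025 + 4 = -32.84
Step 2: Gradient step.
x_raw = -0.0464 - 0.15*10.7216 = -1.6546
y_raw = -2.3025 - 0.15*-32.84 = 2.6235
Step 3: Project onto [-3, 3].
x_proj = clip(-1.6546) = -1.6546
y_proj = clip(2.6235) = 2.6235
Step 4: Evaluate f.
f(-1.6546, 2.6235) = 55.5685


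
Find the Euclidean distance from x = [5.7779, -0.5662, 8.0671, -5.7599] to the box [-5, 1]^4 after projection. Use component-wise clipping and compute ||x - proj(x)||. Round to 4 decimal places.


Project each component onto [-5, 1].
clip(5.7779) = 1.0, clip(-0.5662) = -0.5662, clip(8.0671) = 1.0, clip(-5.7599) = -5.0
Projection = [1.0, -0.5662, 1.0, -5.0]
Squared diffs: [22.8283, 0.0, 49.9439, 0.5774]
Distance = sqrt(73.3496) = 8.5644


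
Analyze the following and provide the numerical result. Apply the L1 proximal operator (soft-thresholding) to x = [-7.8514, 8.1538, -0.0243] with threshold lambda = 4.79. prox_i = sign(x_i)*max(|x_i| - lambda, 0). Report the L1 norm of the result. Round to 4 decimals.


Soft-thresholding with lambda = 4.79:
prox(-7.8514) = sign(-7.8514)*max(|-7.8514| - 4.79, 0) = -3.0614
prox(8.1538) = sign(8.1538)*max(|8.1538| - 4.79, 0) = 3.3638
prox(-0.0243) = sign(-0.0243)*max(|-0.0243| - 4.79, 0) = 0.0
prox(x) = [-3.0614, 3.3638, 0.0]
||prox(x)||_1 = 3.0614 + 3.3638 + 0.0 = 6.4252


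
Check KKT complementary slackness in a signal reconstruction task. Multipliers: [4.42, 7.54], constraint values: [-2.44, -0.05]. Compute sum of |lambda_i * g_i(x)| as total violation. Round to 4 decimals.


KKT complementary slackness check:
lambda_1 * g_1 = 4.42 * -2.44 = -10.7848
lambda_2 * g_2 = 7.54 * -0.05 = -0.377
Total violation = 10.7848 + 0.377 = 11.1618


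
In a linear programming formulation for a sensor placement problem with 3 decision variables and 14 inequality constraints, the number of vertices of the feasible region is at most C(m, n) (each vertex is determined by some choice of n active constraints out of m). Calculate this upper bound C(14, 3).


Each vertex corresponds to some choice of n active constraints out of m, so the number of vertices is at most C(m, n) = m! / (n!(m-n)!).
m = 14, n = 3
Numerator: 14 * 13 * 12
Denominator: 3! = 6
C(14, 3) = 364


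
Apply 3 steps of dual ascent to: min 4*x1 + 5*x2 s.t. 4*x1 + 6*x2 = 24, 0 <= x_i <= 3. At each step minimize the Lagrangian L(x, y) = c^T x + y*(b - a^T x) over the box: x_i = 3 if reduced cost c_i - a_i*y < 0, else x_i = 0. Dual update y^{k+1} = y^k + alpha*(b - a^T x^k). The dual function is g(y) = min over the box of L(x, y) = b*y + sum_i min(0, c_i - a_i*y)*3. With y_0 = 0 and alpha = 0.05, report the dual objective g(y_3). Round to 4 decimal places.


Dual ascent for LP: min 4*x1 + 5*x2, 4*x1 + 6*x2 = 24, 0 <= x_i <= 3
Step 1: y^k = 0.0, reduced costs: (4.0, 5.0)
  x^k = (0.0, 0.0), subgradient = b - a^T x = 24.0
  y^{k+1} = 0.0 + 0.05*24.0 = 1.2
Step 2: y^k = 1.2, reduced costs: (-0.8, -2.2)
  x^k = (3.0, 3.0), subgradient = b - a^T x = -6.0
  y^{k+1} = 1.2 + 0.05*-6.0 = 0.9
Step 3: y^k = 0.9, reduced costs: (0.4, -0.4)
  x^k = (0.0, 3.0), subgradient = b - a^T x = 6.0
  y^{k+1} = 0.9 + 0.05*6.0 = 1.2
Dual objective at y_3 = 1.2: reduced costs (-0.8, -2.2), box minimizer x = (3.0, 3.0)
g(y_3) = b*y + (c1 - a1*y)*x1 + (c2 - a2*y)*x2 = 24*1.2 + (-0.8)*3.0 + (-2.2)*3.0 = 28.8 - 2.4 - 6.6 = 19.8


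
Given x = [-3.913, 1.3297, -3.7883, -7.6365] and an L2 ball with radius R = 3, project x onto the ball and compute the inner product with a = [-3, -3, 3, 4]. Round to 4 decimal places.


Step 1: Compute ||x|| (intermediates to 6 decimals).
||x|| = sqrt((-3.913)^2 + 1.3297^2 + (-3.7883)^2 + (-7.6365)^2) = 9.47349
Step 2: Project.
Since ||x|| > R, scale = R/||x|| = 3/9.47349 = 0.316673, proj(x) = scale * x
proj(x) = [-1.239141, 0.42108, -1.199652, -2.418273]
Step 3: Dot product.
a^T * proj(x) = -3*(-1.239141) - 3*0.42108 + 3*(-1.199652) + 4*(-2.418273) = -10.8179


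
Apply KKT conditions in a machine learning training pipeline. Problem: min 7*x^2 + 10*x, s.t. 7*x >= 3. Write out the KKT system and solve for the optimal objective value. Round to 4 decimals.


Step 1: Try lambda = 0 (constraint inactive).
x_unc = -10/(2*7) = -0.7143
Check: 7*-0.7143 = -5.0001 < 3 -- violated!
Step 2: Constraint must be active: 7*x = 3
x* = 3/7 = 0.4286 (rounded; the exact value 3/7 is used below)
lambda = (2*7*(3/7) + 10)/7 = 2.2857
Step 3: Compute optimal value.
f(x*) = 7*(3/7)^2 + 10*(3/7) = 5.5714


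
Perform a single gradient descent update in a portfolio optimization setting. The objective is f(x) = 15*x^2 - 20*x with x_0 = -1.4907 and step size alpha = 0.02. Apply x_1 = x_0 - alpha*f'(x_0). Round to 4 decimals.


We compute the gradient at x_0 and apply the update.
f'(x) = 30*x - 20
f'(-1.4907) = 30*-1.4907 - 20 = -64.721
x_1 = -1.4907 - 0.02*-64.721 = -0.1963


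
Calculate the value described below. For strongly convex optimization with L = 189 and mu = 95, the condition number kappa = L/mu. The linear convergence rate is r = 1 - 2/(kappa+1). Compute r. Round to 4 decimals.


Step 1: Compute the condition number.
kappa = L/mu = 189/95 = 1.9895
Step 2: Compute the convergence rate.
r = 1 - 2/(kappa + 1) = 1 - 2*mu/(L + mu) = (L - mu)/(L + mu) = 94/284 = 0.331


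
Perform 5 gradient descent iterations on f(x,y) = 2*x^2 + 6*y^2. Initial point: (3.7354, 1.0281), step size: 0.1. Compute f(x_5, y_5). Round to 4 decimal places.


Gradient descent on f(x,y) = 2*x^2 + 6*y^2.
Starting point: (3.7354, 1.0281), alpha = 0.1
Step 1: grad_x = 2*2*3.7354 = 14.9416, grad_y = 2*6*1.0281 = 12.3372
  x_1 = 3.7354 - 0.1*14.9416 = 2.2412
  y_1 = 1.0281 - 0.1*12.3372 = -0.2056
Step 2: grad_x = 2*2*2.2412 = 8.965, grad_y = 2*6*-0.2056 = -2.4674
  x_2 = 2.2412 - 0.1*8.965 = 1.3447
  y_2 = -0.2056 - 0.1*-2.4674 = 0.0411
Step 3: grad_x = 2*2*1.3447 = 5.379, grad_y = 2*6*0.0411 = 0.4935
  x_3 = 1.3447 - 0.1*5.379 = 0.8068
  y_3 = 0.0411 - 0.1*0.4935 = -0.0082
Step 4: grad_x = 2*2*0.8068 = 3.2274, grad_y = 2*6*-0.0082 = -0.0987
  x_4 = 0.8068 - 0.1*3.2274 = 0.4841
  y_4 = -0.0082 - 0.1*-0.0987 = 0.0016
Step 5: grad_x = 2*2*0.4841 = 1.9364, grad_y = 2*6*0.0016 = 0.0197
  x_5 = 0.4841 - 0.1*1.9364 = 0.2905
  y_5 = 0.0016 - 0.1*0.0197 = -0.0003
f(0.2905, -0.0003) = 2*0.2905^2 + 6*(-0.0003)^2 = 0.1687


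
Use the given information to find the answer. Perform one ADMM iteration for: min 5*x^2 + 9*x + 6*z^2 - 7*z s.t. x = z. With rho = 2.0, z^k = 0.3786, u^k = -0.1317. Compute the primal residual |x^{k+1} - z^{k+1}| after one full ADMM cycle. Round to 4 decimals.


ADMM iteration with rho = 2.0, z^k = 0.3786, u^k = -0.1317
Step 1: x-update.
Minimize 5*x^2 + 9*x + (2.0/2)*(x - 0.3786 - 0.1317)^2
FOC: (2*5 + 2.0)*x = -9 + 2.0*(0.3786 + 0.1317)
x^{k+1} = -0.665
Step 2: z-update.
Minimize 6*z^2 - 7*z + (2.0/2)*(-0.665 - z - 0.1317)^2
FOC: (2*6 + 2.0)*z = 7 + 2.0*(-0.665 - 0.1317)
z^{k+1} = 0.3862
Step 3: u-update.
u^{k+1} = -0.1317 - 0.665 - 0.3862 = -1.1828
Step 4: Primal residual = |-0.665 - 0.3862| = 1.0511


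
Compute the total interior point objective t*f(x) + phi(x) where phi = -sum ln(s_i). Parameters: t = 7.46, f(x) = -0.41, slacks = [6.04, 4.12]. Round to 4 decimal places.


Step 1: Compute log-barrier.
ln values: [1.7984, 1.4159]
phi = -(1.7984 + 1.4159) = -3.2143
Step 2: Compute augmented objective.
t*f(x) = 7.46*-0.41 = -3.0586
Total = -3.0586 - 3.2143 = -6.2729


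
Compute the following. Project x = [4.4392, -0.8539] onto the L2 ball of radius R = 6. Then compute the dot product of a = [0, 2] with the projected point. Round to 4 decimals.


Step 1: Compute ||x|| (intermediates to 6 decimals).
||x|| = sqrt(4.4392^2 + (-0.8539)^2) = 4.52058
Step 2: Project.
Since ||x|| <= R, proj = x (no scaling needed).
proj(x) = [4.4392, -0.8539]
Step 3: Dot product.
a^T * proj(x) = 0*4.4392 + 2*(-0.8539) = -1.7078


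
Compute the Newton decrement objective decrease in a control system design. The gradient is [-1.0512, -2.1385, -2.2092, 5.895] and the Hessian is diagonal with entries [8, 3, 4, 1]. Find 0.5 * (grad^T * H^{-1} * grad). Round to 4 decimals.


Step 1: H is diagonal, so H^(-1) * g = [-0.1314, -0.7128, -0.5523, 5.895].
Step 2: g^T H^(-1) g = sum_i g_i^2 / H_ii
  = (-1.0512)^2/8 + (-2.1385)^2/3 + (-2.2092)^2/4 + (5.895)^2/1
  = 0.1381 + 1.5244 + 1.2201 + 34.751 = 37.6337
Step 3: Objective decrease = 0.5 * g^T H^(-1) g = 18.8168


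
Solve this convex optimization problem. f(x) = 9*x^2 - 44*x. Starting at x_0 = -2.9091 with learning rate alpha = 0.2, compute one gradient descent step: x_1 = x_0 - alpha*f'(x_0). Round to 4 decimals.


We compute the gradient at x_0 and apply the update.
f'(x) = 18*x - 44
f'(-2.9091) = 18*-2.9091 - 44 = -96.3638
x_1 = -2.9091 - 0.2*-96.3638 = 16.3637


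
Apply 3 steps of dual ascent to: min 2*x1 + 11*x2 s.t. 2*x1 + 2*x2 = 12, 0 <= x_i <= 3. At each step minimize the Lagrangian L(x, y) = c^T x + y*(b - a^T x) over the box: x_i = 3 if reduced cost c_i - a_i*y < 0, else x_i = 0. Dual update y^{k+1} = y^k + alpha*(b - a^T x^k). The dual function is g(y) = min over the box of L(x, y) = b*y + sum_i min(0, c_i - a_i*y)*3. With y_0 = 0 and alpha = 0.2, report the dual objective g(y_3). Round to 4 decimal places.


Dual ascent for LP: min 2*x1 + 11*x2, 2*x1 + 2*x2 = 12, 0 <= x_i <= 3
Step 1: y^k = 0.0, reduced costs: (2.0, 11.0)
  x^k = (0.0, 0.0), subgradient = b - a^T x = 12.0
  y^{k+1} = 0.0 + 0.2*12.0 = 2.4
Step 2: y^k = 2.4, reduced costs: (-2.8, 6.2)
  x^k = (3.0, 0.0), subgradient = b - a^T x = 6.0
  y^{k+1} = 2.4 + 0.2*6.0 = 3.6
Step 3: y^k = 3.6, reduced costs: (-5.2, 3.8)
  x^k = (3.0, 0.0), subgradient = b - a^T x = 6.0
  y^{k+1} = 3.6 + 0.2*6.0 = 4.8
Dual objective at y_3 = 4.8: reduced costs (-7.6, 1.4), box minimizer x = (3.0, 0.0)
g(y_3) = b*y + (c1 - a1*y)*x1 + (c2 - a2*y)*x2 = 12*4.8 + (-7.6)*3.0 + 1.4*0.0 = 57.6 - 22.8 + 0.0 = 34.8


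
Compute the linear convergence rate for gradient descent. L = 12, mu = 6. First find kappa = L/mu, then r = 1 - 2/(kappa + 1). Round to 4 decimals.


Step 1: Compute the condition number.
kappa = L/mu = 12/6 = 2.0
Step 2: Compute the convergence rate.
r = 1 - 2/(kappa + 1) = 1 - 2*mu/(L + mu) = (L - mu)/(L + mu) = 6/18 = 0.3333


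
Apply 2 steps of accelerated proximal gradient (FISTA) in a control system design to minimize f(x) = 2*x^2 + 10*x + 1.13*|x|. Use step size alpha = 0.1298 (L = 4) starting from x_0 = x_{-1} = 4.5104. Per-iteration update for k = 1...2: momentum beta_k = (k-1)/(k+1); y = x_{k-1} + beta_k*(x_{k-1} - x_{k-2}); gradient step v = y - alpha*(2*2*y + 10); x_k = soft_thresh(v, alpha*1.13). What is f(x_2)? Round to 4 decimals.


FISTA on f(x) = 2*x^2 + 10*x + 1.13*|x|
L = 4, alpha = 0.1298
Iteration 1: beta = 0.0, y = 4.5104 + 0.0*(4.5104 - 4.5104) = 4.5104
  grad(y) = 28.0416, v = y - alpha*grad = 0.8706
  prox(v) = soft_thresh(0.8706, 0.1467) = 0.7239
Iteration 2: beta = 0.3333, y = 0.7239 + 0.3333*(0.7239 - 4.5104) = -0.5382
  grad(y) = 7.8471, v = y - alpha*grad = -1.5568
  prox(v) = soft_thresh(-1.5568, 0.1467) = -1.4101
f(x_2) = 2*(-1.4101)^2 + 10*(-1.4101) + 1.13*|-1.4101| = -8.5308


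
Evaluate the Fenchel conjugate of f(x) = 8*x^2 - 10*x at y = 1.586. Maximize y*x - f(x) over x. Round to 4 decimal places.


f*(y) = sup_x {y*x - a*x^2 - b*x} = sup_x {(y-b)*x - a*x^2}
FOC: (y - b) - 2a*x = 0 => x* = (y - b)/(2a)
x* = (1.586 + 10)/(2*8) = 0.7241
f*(1.586) = (y-b)^2/(4a) = (1.586 + 10)^2/(4*8)
= 134.2354/32 = 4.1949


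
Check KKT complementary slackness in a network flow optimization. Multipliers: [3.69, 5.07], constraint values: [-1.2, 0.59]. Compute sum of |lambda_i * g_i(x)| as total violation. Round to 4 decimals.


KKT complementary slackness check:
lambda_1 * g_1 = 3.69 * -1.2 = -4.428
lambda_2 * g_2 = 5.07 * 0.59 = 2.9913
Total violation = 4.428 + 2.9913 = 7.4193


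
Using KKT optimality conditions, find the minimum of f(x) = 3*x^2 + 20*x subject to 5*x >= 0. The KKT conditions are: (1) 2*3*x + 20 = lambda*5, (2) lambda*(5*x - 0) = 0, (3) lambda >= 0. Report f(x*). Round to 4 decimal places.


Step 1: Try lambda = 0 (constraint inactive).
x_unc = -20/(2*3) = -3.3333
Check: 5*-3.3333 = -16.6665 < 0 -- violated!
Step 2: Constraint must be active: 5*x = 0
x* = 0/5 = 0.0
lambda = (2*3*0.0 + 20)/5 = 4.0
Step 3: Compute optimal value.
f(x*) = 3*0.0^2 + 20*0.0 = 0.0


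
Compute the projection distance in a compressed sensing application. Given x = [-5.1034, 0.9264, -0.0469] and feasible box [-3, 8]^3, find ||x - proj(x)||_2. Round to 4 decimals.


Project each component onto [-3, 8].
clip(-5.1034) = -3.0, clip(0.9264) = 0.9264, clip(-0.0469) = -0.0469
Projection = [-3.0, 0.9264, -0.0469]
Squared diffs: [4.4243, 0.0, 0.0]
Distance = sqrt(4.4243) = 2.1034


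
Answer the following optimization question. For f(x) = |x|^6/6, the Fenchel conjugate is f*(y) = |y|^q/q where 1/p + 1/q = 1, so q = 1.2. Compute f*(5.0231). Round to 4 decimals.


The conjugate exponent q satisfies 1/p + 1/q = 1.
p = 6, so q = 6/(6 - 1) = 1.2
|y|^q = 5.0231^1.2 = 6.9369
f*(5.0231) = 6.9369 / 1.2 = 5.7808


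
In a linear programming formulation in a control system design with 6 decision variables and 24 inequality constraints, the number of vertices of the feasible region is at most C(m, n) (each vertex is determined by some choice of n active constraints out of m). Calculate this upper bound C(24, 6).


Each vertex corresponds to some choice of n active constraints out of m, so the number of vertices is at most C(m, n) = m! / (n!(m-n)!).
m = 24, n = 6
Numerator: 24 * 23 * 22 * 21 * 20 * 19
Denominator: 6! = 720
C(24, 6) = 134596


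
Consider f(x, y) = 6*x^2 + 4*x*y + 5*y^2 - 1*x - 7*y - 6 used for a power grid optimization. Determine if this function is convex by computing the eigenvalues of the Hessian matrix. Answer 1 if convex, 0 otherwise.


The Hessian of f(x,y) = 6*x^2 + 4*x*y + 5*y^2 - 1*x - 7*y - 6 is:
H = [[12, 4], [4, 10]]
Trace = 12 + 10 = 22
Determinant = 12*10 - (4)^2 = 104
Discriminant = (22)^2 - 4*104 = 68.0
Eigenvalues: lambda_1 = 6.8769, lambda_2 = 15.1231
The function is convex.

1


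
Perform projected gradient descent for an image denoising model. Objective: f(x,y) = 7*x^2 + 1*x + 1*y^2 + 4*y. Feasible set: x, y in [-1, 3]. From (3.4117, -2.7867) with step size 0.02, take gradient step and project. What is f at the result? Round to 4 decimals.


Step 1: Compute gradient at (3.4117, -2.7867).
grad_x = 2*7*3.4117 + 1 = 48.7638
grad_y = 2*1*-2.7867 + 4 = -1.5734
Step 2: Gradient step.
x_raw = 3.4117 - 0.02*48.7638 = 2.4364
y_raw = -2.7867 - 0.02*-1.5734 = -2.7552
Step 3: Project onto [-1, 3].
x_proj = clip(2.4364) = 2.4364
y_proj = clip(-2.7552) = -1.0
Step 4: Evaluate f.
f(2.4364, -1.0) = 40.9896


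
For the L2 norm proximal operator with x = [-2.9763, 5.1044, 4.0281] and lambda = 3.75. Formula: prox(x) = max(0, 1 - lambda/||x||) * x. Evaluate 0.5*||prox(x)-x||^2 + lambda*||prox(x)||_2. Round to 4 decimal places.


Step 1: Compute ||x||.
||x|| = 7.1511
Step 2: Compute scaling factor.
scale = max(0, 1 - 3.75/7.1511) = 0.4756
Step 3: prox(x) = [-1.4156, 2.4277, 1.9158]
||prox(x)|| = 3.4011
Step 4: Proximal objective.
0.5*||prox-x||^2 = 7.0313
lambda*||prox|| = 12.7541
Total = 19.7855


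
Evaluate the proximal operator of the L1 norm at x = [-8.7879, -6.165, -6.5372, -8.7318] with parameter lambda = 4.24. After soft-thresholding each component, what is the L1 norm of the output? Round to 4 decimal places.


Soft-thresholding with lambda = 4.24:
prox(-8.7879) = sign(-8.7879)*max(|-8.7879| - 4.24, 0) = -4.5479
prox(-6.165) = sign(-6.165)*max(|-6.165| - 4.24, 0) = -1.925
prox(-6.5372) = sign(-6.5372)*max(|-6.5372| - 4.24, 0) = -2.2972
prox(-8.7318) = sign(-8.7318)*max(|-8.7318| - 4.24, 0) = -4.4918
prox(x) = [-4.5479, -1.925, -2.2972, -4.4918]
||prox(x)||_1 = 4.5479 + 1.925 + 2.2972 + 4.4918 = 13.2619


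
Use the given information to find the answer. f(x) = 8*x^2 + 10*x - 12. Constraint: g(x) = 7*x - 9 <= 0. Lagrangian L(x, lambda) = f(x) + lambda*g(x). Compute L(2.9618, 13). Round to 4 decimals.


Step 1: Evaluate f(x).
f(2.9618) = 8*2.9618^2 + 10*2.9618 - 12 = 87.7961
Step 2: Evaluate g(x).
g(2.9618) = 7*2.9618 - 9 = 11.7326
Step 3: Compute Lagrangian.
L = 87.7961 + 13*11.7326 = 240.3199


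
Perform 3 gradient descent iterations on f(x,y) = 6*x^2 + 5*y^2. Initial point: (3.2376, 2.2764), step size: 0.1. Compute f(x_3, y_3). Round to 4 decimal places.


Gradient descent on f(x,y) = 6*x^2 + 5*y^2.
Starting point: (3.2376, 2.2764), alpha = 0.1
Step 1: grad_x = 2*6*3.2376 = 38.8512, grad_y = 2*5*2.2764 = 22.764
  x_1 = 3.2376 - 0.1*38.8512 = -0.6475
  y_1 = 2.2764 - 0.1*22.764 = 0.0
Step 2: grad_x = 2*6*-0.6475 = -7.7702, grad_y = 2*5*0.0 = 0.0
  x_2 = -0.6475 - 0.1*-7.7702 = 0.1295
  y_2 = 0.0 - 0.1*0.0 = 0.0
Step 3: grad_x = 2*6*0.1295 = 1.554, grad_y = 2*5*0.0 = 0.0
  x_3 = 0.1295 - 0.1*1.554 = -0.0259
  y_3 = 0.0 - 0.1*0.0 = 0.0
f(-0.0259, 0.0) = 6*(-0.0259)^2 + 5*0.0^2 = 0.004


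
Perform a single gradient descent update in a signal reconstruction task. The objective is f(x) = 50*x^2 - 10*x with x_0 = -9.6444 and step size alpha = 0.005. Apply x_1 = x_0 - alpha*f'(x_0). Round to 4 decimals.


We compute the gradient at x_0 and apply the update.
f'(x) = 100*x - 10
f'(-9.6444) = 100*-9.6444 - 10 = -974.44
x_1 = -9.6444 - 0.005*-974.44 = -4.7722


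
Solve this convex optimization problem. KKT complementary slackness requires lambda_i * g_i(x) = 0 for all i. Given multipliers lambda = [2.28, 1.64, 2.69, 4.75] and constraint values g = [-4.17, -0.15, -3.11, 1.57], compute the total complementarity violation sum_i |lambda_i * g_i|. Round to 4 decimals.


KKT complementary slackness check:
lambda_1 * g_1 = 2.28 * -4.17 = -9.5076
lambda_2 * g_2 = 1.64 * -0.15 = -0.246
lambda_3 * g_3 = 2.69 * -3.11 = -8.3659
lambda_4 * g_4 = 4.75 * 1.57 = 7.4575
Total violation = 9.5076 + 0.246 + 8.3659 + 7.4575 = 25.577


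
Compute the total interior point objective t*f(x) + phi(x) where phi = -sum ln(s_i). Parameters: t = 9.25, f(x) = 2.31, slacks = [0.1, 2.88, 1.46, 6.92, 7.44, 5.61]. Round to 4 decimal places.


Step 1: Compute log-barrier.
ln values: [-2.3026, 1.0578, 0.3784, 1.9344, 2.0069, 1.7246]
phi = -(-2.3026 + 1.0578 + 0.3784 + 1.9344 + 2.0069 + 1.7246) = -4.7995
Step 2: Compute augmented objective.
t*f(x) = 9.25*2.31 = 21.3675
Total = 21.3675 - 4.7995 = 16.568


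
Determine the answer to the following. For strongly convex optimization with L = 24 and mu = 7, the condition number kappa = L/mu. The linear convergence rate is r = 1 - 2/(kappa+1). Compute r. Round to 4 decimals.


Step 1: Compute the condition number.
kappa = L/mu = 24/7 = 3.4286
Step 2: Compute the convergence rate.
r = 1 - 2/(kappa + 1) = 1 - 2*mu/(L + mu) = (L - mu)/(L + mu) = 17/31 = 0.5484


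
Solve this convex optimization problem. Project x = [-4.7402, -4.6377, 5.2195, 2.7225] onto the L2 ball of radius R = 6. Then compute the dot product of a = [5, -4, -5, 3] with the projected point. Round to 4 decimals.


Step 1: Compute ||x|| (intermediates to 6 decimals).
||x|| = sqrt((-4.7402)^2 + (-4.6377)^2 + 5.2195^2 + 2.7225^2) = 8.867522
Step 2: Project.
Since ||x|| > R, scale = R/||x|| = 6/8.867522 = 0.676626, proj(x) = scale * x
proj(x) = [-3.207343, -3.137988, 3.531649, 1.842114]
Step 3: Dot product.
a^T * proj(x) = 5*(-3.207343) - 4*(-3.137988) - 5*3.531649 + 3*1.842114 = -15.6167


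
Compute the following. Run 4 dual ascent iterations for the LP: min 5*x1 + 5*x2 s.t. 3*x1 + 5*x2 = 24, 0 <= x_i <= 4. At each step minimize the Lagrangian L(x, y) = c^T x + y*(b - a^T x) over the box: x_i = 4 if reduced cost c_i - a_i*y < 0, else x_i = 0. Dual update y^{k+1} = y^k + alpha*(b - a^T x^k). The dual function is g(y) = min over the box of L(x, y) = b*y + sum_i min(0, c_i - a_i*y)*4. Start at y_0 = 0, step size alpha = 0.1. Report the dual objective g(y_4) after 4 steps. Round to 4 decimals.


Dual ascent for LP: min 5*x1 + 5*x2, 3*x1 + 5*x2 = 24, 0 <= x_i <= 4
Step 1: y^k = 0.0, reduced costs: (5.0, 5.0)
  x^k = (0.0, 0.0), subgradient = b - a^T x = 24.0
  y^{k+1} = 0.0 + 0.1*24.0 = 2.4
Step 2: y^k = 2.4, reduced costs: (-2.2, -7.0)
  x^k = (4.0, 4.0), subgradient = b - a^T x = -8.0
  y^{k+1} = 2.4 + 0.1*-8.0 = 1.6
Step 3: y^k = 1.6, reduced costs: (0.2, -3.0)
  x^k = (0.0, 4.0), subgradient = b - a^T x = 4.0
  y^{k+1} = 1.6 + 0.1*4.0 = 2.0
Step 4: y^k = 2.0, reduced costs: (-1.0, -5.0)
  x^k = (4.0, 4.0), subgradient = b - a^T x = -8.0
  y^{k+1} = 2.0 + 0.1*-8.0 = 1.2
Dual objective at y_4 = 1.2: reduced costs (1.4, -1.0), box minimizer x = (0.0, 4.0)
g(y_4) = b*y + (c1 - a1*y)*x1 + (c2 - a2*y)*x2 = 24*1.2 + 1.4*0.0 + (-1.0)*4.0 = 28.8 + 0.0 - 4.0 = 24.8


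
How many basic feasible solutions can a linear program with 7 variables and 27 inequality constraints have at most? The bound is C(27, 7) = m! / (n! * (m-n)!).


Each vertex corresponds to some choice of n active constraints out of m, so the number of vertices is at most C(m, n) = m! / (n!(m-n)!).
m = 27, n = 7
Numerator: 27 * 26 * 25 * 24 * 23 * 22 * 21
Denominator: 7! = 5040
C(27, 7) = 888030


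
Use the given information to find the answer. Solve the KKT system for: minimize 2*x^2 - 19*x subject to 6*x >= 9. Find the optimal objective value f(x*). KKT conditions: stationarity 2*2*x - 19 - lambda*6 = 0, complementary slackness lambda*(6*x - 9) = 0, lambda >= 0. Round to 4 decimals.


Step 1: Try lambda = 0 (constraint inactive).
Stationarity: 2*2*x - 19 = 0
x* = 19/(2*2) = 4.75
Check constraint: 6*4.75 = 28.5 >= 9 -- satisfied.
Step 2: Compute optimal value.
f(x*) = 2*4.75^2 - 19*4.75 = -45.125


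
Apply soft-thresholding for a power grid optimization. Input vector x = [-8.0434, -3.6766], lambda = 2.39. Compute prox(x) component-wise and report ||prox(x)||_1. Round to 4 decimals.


Soft-thresholding with lambda = 2.39:
prox(-8.0434) = sign(-8.0434)*max(|-8.0434| - 2.39, 0) = -5.6534
prox(-3.6766) = sign(-3.6766)*max(|-3.6766| - 2.39, 0) = -1.2866
prox(x) = [-5.6534, -1.2866]
||prox(x)||_1 = 5.6534 + 1.2866 = 6.94


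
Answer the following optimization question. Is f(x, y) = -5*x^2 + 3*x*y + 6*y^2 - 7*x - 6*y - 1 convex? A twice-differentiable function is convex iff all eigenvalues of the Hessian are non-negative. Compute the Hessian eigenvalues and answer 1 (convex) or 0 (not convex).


The Hessian of f(x,y) = -5*x^2 + 3*x*y + 6*y^2 - 7*x - 6*y - 1 is:
H = [[-10, 3], [3, 12]]
Trace = -10 + 12 = 2
Determinant = -10*12 - (3)^2 = -129
Discriminant = (2)^2 - 4*-129 = 520.0
Eigenvalues: lambda_1 = -10.4018, lambda_2 = 12.4018
The function is not convex.

0


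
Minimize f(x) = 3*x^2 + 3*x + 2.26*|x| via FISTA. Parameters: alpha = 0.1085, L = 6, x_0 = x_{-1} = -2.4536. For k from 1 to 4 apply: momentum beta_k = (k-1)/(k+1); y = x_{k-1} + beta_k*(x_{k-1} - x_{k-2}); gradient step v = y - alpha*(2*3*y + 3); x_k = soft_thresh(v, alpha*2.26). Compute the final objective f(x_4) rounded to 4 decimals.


FISTA on f(x) = 3*x^2 + 3*x + 2.26*|x|
L = 6, alpha = 0.1085
Iteration 1: beta = 0.0, y = -2.4536 + 0.0*(-2.4536 + 2.4536) = -2.4536
  grad(y) = -11.7216, v = y - alpha*grad = -1.1818
  prox(v) = soft_thresh(-1.1818, 0.2452) = -0.9366
Iteration 2: beta = 0.3333, y = -0.9366 + 0.3333*(-0.9366 + 2.4536) = -0.4309
  grad(y) = 0.4144, v = y - alpha*grad = -0.4759
  prox(v) = soft_thresh(-0.4759, 0.2452) = -0.2307
Iteration 3: beta = 0.5, y = -0.2307 + 0.5*(-0.2307 + 0.9366) = 0.1223
  grad(y) = 3.7336, v = y - alpha*grad = -0.2828
  prox(v) = soft_thresh(-0.2828, 0.2452) = -0.0376
Iteration 4: beta = 0.6, y = -0.0376 + 0.6*(-0.0376 + 0.2307) = 0.0782
  grad(y) = 3.4693, v = y - alpha*grad = -0.2982
  prox(v) = soft_thresh(-0.2982, 0.2452) = -0.053
f(x_4) = 3*(-0.053)^2 + 3*(-0.053) + 2.26*|-0.053| = -0.0308


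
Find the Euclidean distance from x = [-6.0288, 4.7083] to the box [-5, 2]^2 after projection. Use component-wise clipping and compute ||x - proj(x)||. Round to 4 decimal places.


Project each component onto [-5, 2].
clip(-6.0288) = -5.0, clip(4.7083) = 2.0
Projection = [-5.0, 2.0]
Squared diffs: [1.0584, 7.3349]
Distance = sqrt(8.3933) = 2.8971


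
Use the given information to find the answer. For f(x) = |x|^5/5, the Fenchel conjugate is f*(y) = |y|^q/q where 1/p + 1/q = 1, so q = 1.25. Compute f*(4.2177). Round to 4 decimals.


The conjugate exponent q satisfies 1/p + 1/q = 1.
p = 5, so q = 5/(5 - 1) = 1.25
|y|^q = 4.2177^1.25 = 6.0443
f*(4.2177) = 6.0443 / 1.25 = 4.8354


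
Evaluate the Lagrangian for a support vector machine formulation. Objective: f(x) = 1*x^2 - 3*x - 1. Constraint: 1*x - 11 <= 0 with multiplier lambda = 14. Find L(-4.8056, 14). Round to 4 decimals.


Step 1: Evaluate f(x).
f(-4.8056) = 1*(-4.8056)^2 - 3*(-4.8056) - 1 = 36.5106
Step 2: Evaluate g(x).
g(-4.8056) = 1*-4.8056 - 11 = -15.8056
Step 3: Compute Lagrangian.
L = 36.5106 + 14*-15.8056 = -184.7678


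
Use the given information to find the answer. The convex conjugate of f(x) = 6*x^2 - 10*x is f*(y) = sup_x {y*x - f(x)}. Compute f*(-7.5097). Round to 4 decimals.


f*(y) = sup_x {y*x - a*x^2 - b*x} = sup_x {(y-b)*x - a*x^2}
FOC: (y - b) - 2a*x = 0 => x* = (y - b)/(2a)
x* = (-7.5097 + 10)/(2*6) = 0.2075
f*(-7.5097) = (y-b)^2/(4a) = (-7.5097 + 10)^2/(4*6)
= 6.2016/24 = 0.2584


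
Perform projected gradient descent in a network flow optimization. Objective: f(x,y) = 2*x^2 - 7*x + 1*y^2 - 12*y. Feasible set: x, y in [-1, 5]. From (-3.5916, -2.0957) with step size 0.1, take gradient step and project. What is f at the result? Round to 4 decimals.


Step 1: Compute gradient at (-3.5916, -2.0957).
grad_x = 2*2*-3.5916 - 7 = -21.3664
grad_y = 2*1*-2.0957 - 12 = -16.1914
Step 2: Gradient step.
x_raw = -3.5916 - 0.1*-21.3664 = -1.455
y_raw = -2.0957 - 0.1*-16.1914 = -0.4766
Step 3: Project onto [-1, 5].
x_proj = clip(-1.455) = -1.0
y_proj = clip(-0.4766) = -0.4766
Step 4: Evaluate f.
f(-1.0, -0.4766) = 14.9458


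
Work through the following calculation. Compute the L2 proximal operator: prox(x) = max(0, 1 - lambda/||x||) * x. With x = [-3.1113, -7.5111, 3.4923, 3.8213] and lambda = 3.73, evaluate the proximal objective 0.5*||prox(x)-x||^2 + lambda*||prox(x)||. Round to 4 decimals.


Step 1: Compute ||x||.
||x|| = 9.6382
Step 2: Compute scaling factor.
scale = max(0, 1 - 3.73/9.6382) = 0.613
Step 3: prox(x) = [-1.9072, -4.6043, 2.1408, 2.3425]
||prox(x)|| = 5.9082
Step 4: Proximal objective.
0.5*||prox-x||^2 = 6.9565
lambda*||prox|| = 22.0376
Total = 28.9941


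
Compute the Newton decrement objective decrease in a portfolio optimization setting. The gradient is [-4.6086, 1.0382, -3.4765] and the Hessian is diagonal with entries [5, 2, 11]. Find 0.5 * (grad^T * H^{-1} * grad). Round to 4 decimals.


Step 1: H is diagonal, so H^(-1) * g = [-0.9217, 0.5191, -0.316].
Step 2: g^T H^(-1) g = sum_i g_i^2 / H_ii
  = (-4.6086)^2/5 + (1.0382)^2/2 + (-3.4765)^2/11
  = 4.2478 + 0.5389 + 1.0987 = 5.8855
Step 3: Objective decrease = 0.5 * g^T H^(-1) g = 2.9428


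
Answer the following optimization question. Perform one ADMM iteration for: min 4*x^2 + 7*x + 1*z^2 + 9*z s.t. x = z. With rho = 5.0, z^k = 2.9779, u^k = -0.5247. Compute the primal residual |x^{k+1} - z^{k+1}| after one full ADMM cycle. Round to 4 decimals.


ADMM iteration with rho = 5.0, z^k = 2.9779, u^k = -0.5247
Step 1: x-update.
Minimize 4*x^2 + 7*x + (5.0/2)*(x - 2.9779 - 0.5247)^2
FOC: (2*4 + 5.0)*x = -7 + 5.0*(2.9779 + 0.5247)
x^{k+1} = 0.8087
Step 2: z-update.
Minimize 1*z^2 + 9*z + (5.0/2)*(0.8087 - z - 0.5247)^2
FOC: (2*1 + 5.0)*z = -9 + 5.0*(0.8087 - 0.5247)
z^{k+1} = -1.0829
Step 3: u-update.
u^{k+1} = -0.5247 + 0.8087 + 1.0829 = 1.3669
Step 4: Primal residual = |0.8087 + 1.0829| = 1.8916


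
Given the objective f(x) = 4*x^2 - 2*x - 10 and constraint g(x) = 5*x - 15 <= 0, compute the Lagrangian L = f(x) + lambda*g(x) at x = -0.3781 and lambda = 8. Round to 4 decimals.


Step 1: Evaluate f(x).
f(-0.3781) = 4*(-0.3781)^2 - 2*(-0.3781) - 10 = -8.672
Step 2: Evaluate g(x).
g(-0.3781) = 5*-0.3781 - 15 = -16.8905
Step 3: Compute Lagrangian.
L = -8.672 + 8*-16.8905 = -143.796


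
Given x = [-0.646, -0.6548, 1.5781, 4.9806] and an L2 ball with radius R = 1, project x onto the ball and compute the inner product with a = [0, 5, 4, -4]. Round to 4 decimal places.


Step 1: Compute ||x|| (intermediates to 6 decimals).
||x|| = sqrt((-0.646)^2 + (-0.6548)^2 + 1.5781^2 + 4.9806^2) = 5.304984
Step 2: Project.
Since ||x|| > R, scale = R/||x|| = 1/5.304984 = 0.188502, proj(x) = scale * x
proj(x) = [-0.121772, -0.123431, 0.297475, 0.938853]
Step 3: Dot product.
a^T * proj(x) = 0*(-0.121772) + 5*(-0.123431) + 4*0.297475 - 4*0.938853 = -3.1827


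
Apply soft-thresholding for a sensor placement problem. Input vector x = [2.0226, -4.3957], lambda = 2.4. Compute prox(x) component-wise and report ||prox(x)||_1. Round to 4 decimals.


Soft-thresholding with lambda = 2.4:
prox(2.0226) = sign(2.0226)*max(|2.0226| - 2.4, 0) = 0.0
prox(-4.3957) = sign(-4.3957)*max(|-4.3957| - 2.4, 0) = -1.9957
prox(x) = [0.0, -1.9957]
||prox(x)||_1 = 0.0 + 1.9957 = 1.9957


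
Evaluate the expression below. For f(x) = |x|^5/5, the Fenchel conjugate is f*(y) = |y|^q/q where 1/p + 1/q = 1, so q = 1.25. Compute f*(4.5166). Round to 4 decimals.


The conjugate exponent q satisfies 1/p + 1/q = 1.
p = 5, so q = 5/(5 - 1) = 1.25
|y|^q = 4.5166^1.25 = 6.5844
f*(4.5166) = 6.5844 / 1.25 = 5.2675
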